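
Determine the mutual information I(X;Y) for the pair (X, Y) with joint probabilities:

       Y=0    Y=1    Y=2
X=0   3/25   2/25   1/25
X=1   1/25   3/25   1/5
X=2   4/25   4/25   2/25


H(X) = 1.5535, H(Y) = 1.5827, H(X,Y) = 2.9991
I(X;Y) = H(X) + H(Y) - H(X,Y) = 0.1371 bits


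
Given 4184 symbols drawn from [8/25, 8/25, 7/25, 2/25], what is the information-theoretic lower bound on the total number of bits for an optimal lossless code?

Entropy H = 1.8578 bits/symbol
Minimum bits = H × n = 1.8578 × 4184
= 7773.02 bits


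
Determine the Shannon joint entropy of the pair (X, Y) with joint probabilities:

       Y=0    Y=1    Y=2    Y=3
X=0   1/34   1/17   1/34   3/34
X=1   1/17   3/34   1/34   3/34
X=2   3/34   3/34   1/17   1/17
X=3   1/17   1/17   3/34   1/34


H(X,Y) = -Σ p(x,y) log₂ p(x,y)
  p(0,0)=1/34: -0.0294 × log₂(0.0294) = 0.1496
  p(0,1)=1/17: -0.0588 × log₂(0.0588) = 0.2404
  p(0,2)=1/34: -0.0294 × log₂(0.0294) = 0.1496
  p(0,3)=3/34: -0.0882 × log₂(0.0882) = 0.3090
  p(1,0)=1/17: -0.0588 × log₂(0.0588) = 0.2404
  p(1,1)=3/34: -0.0882 × log₂(0.0882) = 0.3090
  p(1,2)=1/34: -0.0294 × log₂(0.0294) = 0.1496
  p(1,3)=3/34: -0.0882 × log₂(0.0882) = 0.3090
  p(2,0)=3/34: -0.0882 × log₂(0.0882) = 0.3090
  p(2,1)=3/34: -0.0882 × log₂(0.0882) = 0.3090
  p(2,2)=1/17: -0.0588 × log₂(0.0588) = 0.2404
  p(2,3)=1/17: -0.0588 × log₂(0.0588) = 0.2404
  p(3,0)=1/17: -0.0588 × log₂(0.0588) = 0.2404
  p(3,1)=1/17: -0.0588 × log₂(0.0588) = 0.2404
  p(3,2)=3/34: -0.0882 × log₂(0.0882) = 0.3090
  p(3,3)=1/34: -0.0294 × log₂(0.0294) = 0.1496
H(X,Y) = 3.8954 bits


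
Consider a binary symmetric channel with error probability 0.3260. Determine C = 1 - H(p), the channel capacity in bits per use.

For BSC with error probability p:
C = 1 - H(p) where H(p) is binary entropy
H(0.3260) = -0.3260 × log₂(0.3260) - 0.6740 × log₂(0.6740)
H(p) = 0.9108
C = 1 - 0.9108 = 0.0892 bits/use


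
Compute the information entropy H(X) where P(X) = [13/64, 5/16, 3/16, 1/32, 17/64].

H(X) = -Σ p(x) log₂ p(x)
  -13/64 × log₂(13/64) = 0.4671
  -5/16 × log₂(5/16) = 0.5244
  -3/16 × log₂(3/16) = 0.4528
  -1/32 × log₂(1/32) = 0.1562
  -17/64 × log₂(17/64) = 0.5080
H(X) = 2.1086 bits


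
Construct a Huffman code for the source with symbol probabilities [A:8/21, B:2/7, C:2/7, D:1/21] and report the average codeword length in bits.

Huffman tree construction:
Combine smallest probabilities repeatedly
Resulting codes:
  A: 0 (length 1)
  B: 111 (length 3)
  C: 10 (length 2)
  D: 110 (length 3)
Average length = Σ p(s) × length(s) = 1.9524 bits


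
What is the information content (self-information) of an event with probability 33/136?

Information content I(x) = -log₂(p(x))
I = -log₂(33/136) = -log₂(0.2426)
I = 2.0431 bits


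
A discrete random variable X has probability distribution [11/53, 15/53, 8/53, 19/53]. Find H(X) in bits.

H(X) = -Σ p(x) log₂ p(x)
  -11/53 × log₂(11/53) = 0.4708
  -15/53 × log₂(15/53) = 0.5154
  -8/53 × log₂(8/53) = 0.4118
  -19/53 × log₂(19/53) = 0.5306
H(X) = 1.9285 bits


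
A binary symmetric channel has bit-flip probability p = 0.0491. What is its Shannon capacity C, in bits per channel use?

For BSC with error probability p:
C = 1 - H(p) where H(p) is binary entropy
H(0.0491) = -0.0491 × log₂(0.0491) - 0.9509 × log₂(0.9509)
H(p) = 0.2826
C = 1 - 0.2826 = 0.7174 bits/use


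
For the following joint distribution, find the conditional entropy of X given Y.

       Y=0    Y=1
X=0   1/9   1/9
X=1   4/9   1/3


H(X|Y) = Σ_y p(y) H(X|Y=y)
  p(Y=0) = 5/9, H(X|Y=0) = 0.7219
  p(Y=1) = 4/9, H(X|Y=1) = 0.8113
H(X|Y) = 0.5556×0.7219 + 0.4444×0.8113 = 0.7616 bits


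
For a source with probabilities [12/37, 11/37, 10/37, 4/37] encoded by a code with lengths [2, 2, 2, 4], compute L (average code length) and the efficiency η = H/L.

Average length L = Σ p_i × l_i = 2.2162 bits
Entropy H = 1.9042 bits
Efficiency η = H/L × 100% = 85.92%


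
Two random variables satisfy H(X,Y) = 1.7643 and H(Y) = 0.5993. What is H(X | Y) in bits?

Chain rule: H(X,Y) = H(X|Y) + H(Y)
H(X|Y) = H(X,Y) - H(Y) = 1.7643 - 0.5993 = 1.165 bits


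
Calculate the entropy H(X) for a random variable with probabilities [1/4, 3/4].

H(X) = -Σ p(x) log₂ p(x)
  -1/4 × log₂(1/4) = 0.5000
  -3/4 × log₂(3/4) = 0.3113
H(X) = 0.8113 bits


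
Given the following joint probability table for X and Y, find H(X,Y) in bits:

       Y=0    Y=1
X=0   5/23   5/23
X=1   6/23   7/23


H(X,Y) = -Σ p(x,y) log₂ p(x,y)
  p(0,0)=5/23: -0.2174 × log₂(0.2174) = 0.4786
  p(0,1)=5/23: -0.2174 × log₂(0.2174) = 0.4786
  p(1,0)=6/23: -0.2609 × log₂(0.2609) = 0.5057
  p(1,1)=7/23: -0.3043 × log₂(0.3043) = 0.5223
H(X,Y) = 1.9853 bits


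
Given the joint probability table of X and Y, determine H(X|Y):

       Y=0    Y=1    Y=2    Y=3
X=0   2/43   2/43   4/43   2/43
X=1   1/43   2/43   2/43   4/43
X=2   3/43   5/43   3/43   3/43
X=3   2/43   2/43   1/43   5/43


H(X|Y) = Σ_y p(y) H(X|Y=y)
  p(Y=0) = 8/43, H(X|Y=0) = 1.9056
  p(Y=1) = 11/43, H(X|Y=1) = 1.8586
  p(Y=2) = 10/43, H(X|Y=2) = 1.8464
  p(Y=3) = 14/43, H(X|Y=3) = 1.9242
H(X|Y) = 0.1860×1.9056 + 0.2558×1.8586 + 0.2326×1.8464 + 0.3256×1.9242 = 1.8859 bits


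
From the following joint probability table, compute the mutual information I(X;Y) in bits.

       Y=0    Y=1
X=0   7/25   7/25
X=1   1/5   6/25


H(X) = 0.9896, H(Y) = 0.9988, H(X,Y) = 1.9870
I(X;Y) = H(X) + H(Y) - H(X,Y) = 0.0015 bits


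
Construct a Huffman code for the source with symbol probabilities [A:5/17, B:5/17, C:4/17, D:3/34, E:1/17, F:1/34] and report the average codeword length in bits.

Huffman tree construction:
Combine smallest probabilities repeatedly
Resulting codes:
  A: 10 (length 2)
  B: 11 (length 2)
  C: 01 (length 2)
  D: 000 (length 3)
  E: 0011 (length 4)
  F: 0010 (length 4)
Average length = Σ p(s) × length(s) = 2.2647 bits


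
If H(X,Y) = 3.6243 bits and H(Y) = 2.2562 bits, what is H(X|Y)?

Chain rule: H(X,Y) = H(X|Y) + H(Y)
H(X|Y) = H(X,Y) - H(Y) = 3.6243 - 2.2562 = 1.3681 bits


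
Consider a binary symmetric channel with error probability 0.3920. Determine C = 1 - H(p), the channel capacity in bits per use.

For BSC with error probability p:
C = 1 - H(p) where H(p) is binary entropy
H(0.3920) = -0.3920 × log₂(0.3920) - 0.6080 × log₂(0.6080)
H(p) = 0.9661
C = 1 - 0.9661 = 0.0339 bits/use


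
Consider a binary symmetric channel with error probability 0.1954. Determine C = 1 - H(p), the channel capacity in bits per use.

For BSC with error probability p:
C = 1 - H(p) where H(p) is binary entropy
H(0.1954) = -0.1954 × log₂(0.1954) - 0.8046 × log₂(0.8046)
H(p) = 0.7126
C = 1 - 0.7126 = 0.2874 bits/use


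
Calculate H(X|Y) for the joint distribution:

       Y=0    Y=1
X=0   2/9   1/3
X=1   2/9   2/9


H(X|Y) = Σ_y p(y) H(X|Y=y)
  p(Y=0) = 4/9, H(X|Y=0) = 1.0000
  p(Y=1) = 5/9, H(X|Y=1) = 0.9710
H(X|Y) = 0.4444×1.0000 + 0.5556×0.9710 = 0.9839 bits


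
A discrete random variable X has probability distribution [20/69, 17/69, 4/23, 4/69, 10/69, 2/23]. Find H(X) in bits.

H(X) = -Σ p(x) log₂ p(x)
  -20/69 × log₂(20/69) = 0.5179
  -17/69 × log₂(17/69) = 0.4979
  -4/23 × log₂(4/23) = 0.4389
  -4/69 × log₂(4/69) = 0.2382
  -10/69 × log₂(10/69) = 0.4039
  -2/23 × log₂(2/23) = 0.3064
H(X) = 2.4031 bits


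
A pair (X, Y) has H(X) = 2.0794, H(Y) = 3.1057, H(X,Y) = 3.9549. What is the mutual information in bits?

I(X;Y) = H(X) + H(Y) - H(X,Y)
I(X;Y) = 2.0794 + 3.1057 - 3.9549 = 1.2302 bits


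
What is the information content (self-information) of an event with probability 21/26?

Information content I(x) = -log₂(p(x))
I = -log₂(21/26) = -log₂(0.8077)
I = 0.3081 bits


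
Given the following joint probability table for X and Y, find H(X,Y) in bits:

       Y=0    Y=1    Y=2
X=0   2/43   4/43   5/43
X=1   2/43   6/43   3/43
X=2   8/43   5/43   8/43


H(X,Y) = -Σ p(x,y) log₂ p(x,y)
  p(0,0)=2/43: -0.0465 × log₂(0.0465) = 0.2059
  p(0,1)=4/43: -0.0930 × log₂(0.0930) = 0.3187
  p(0,2)=5/43: -0.1163 × log₂(0.1163) = 0.3610
  p(1,0)=2/43: -0.0465 × log₂(0.0465) = 0.2059
  p(1,1)=6/43: -0.1395 × log₂(0.1395) = 0.3965
  p(1,2)=3/43: -0.0698 × log₂(0.0698) = 0.2680
  p(2,0)=8/43: -0.1860 × log₂(0.1860) = 0.4514
  p(2,1)=5/43: -0.1163 × log₂(0.1163) = 0.3610
  p(2,2)=8/43: -0.1860 × log₂(0.1860) = 0.4514
H(X,Y) = 3.0197 bits


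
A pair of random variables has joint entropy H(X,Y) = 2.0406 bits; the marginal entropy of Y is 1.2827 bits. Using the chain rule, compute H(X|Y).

Chain rule: H(X,Y) = H(X|Y) + H(Y)
H(X|Y) = H(X,Y) - H(Y) = 2.0406 - 1.2827 = 0.7579 bits


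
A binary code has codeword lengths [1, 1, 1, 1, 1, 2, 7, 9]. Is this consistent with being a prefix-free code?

Kraft inequality: Σ 2^(-l_i) ≤ 1 for prefix-free code
Calculating: 2^(-1) + 2^(-1) + 2^(-1) + 2^(-1) + 2^(-1) + 2^(-2) + 2^(-7) + 2^(-9)
= 0.5 + 0.5 + 0.5 + 0.5 + 0.5 + 0.25 + 0.0078125 + 0.001953125
= 2.7598
Since 2.7598 > 1, prefix-free code does not exist


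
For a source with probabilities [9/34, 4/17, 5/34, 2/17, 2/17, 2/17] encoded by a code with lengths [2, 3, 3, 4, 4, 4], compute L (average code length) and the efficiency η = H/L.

Average length L = Σ p_i × l_i = 3.0882 bits
Entropy H = 2.4951 bits
Efficiency η = H/L × 100% = 80.80%


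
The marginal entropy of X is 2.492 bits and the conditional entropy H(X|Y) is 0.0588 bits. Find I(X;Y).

I(X;Y) = H(X) - H(X|Y)
I(X;Y) = 2.492 - 0.0588 = 2.4332 bits


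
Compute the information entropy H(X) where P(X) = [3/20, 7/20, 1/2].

H(X) = -Σ p(x) log₂ p(x)
  -3/20 × log₂(3/20) = 0.4105
  -7/20 × log₂(7/20) = 0.5301
  -1/2 × log₂(1/2) = 0.5000
H(X) = 1.4406 bits


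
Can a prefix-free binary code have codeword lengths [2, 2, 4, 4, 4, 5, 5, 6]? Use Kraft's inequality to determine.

Kraft inequality: Σ 2^(-l_i) ≤ 1 for prefix-free code
Calculating: 2^(-2) + 2^(-2) + 2^(-4) + 2^(-4) + 2^(-4) + 2^(-5) + 2^(-5) + 2^(-6)
= 0.25 + 0.25 + 0.0625 + 0.0625 + 0.0625 + 0.03125 + 0.03125 + 0.015625
= 0.7656
Since 0.7656 ≤ 1, prefix-free code exists


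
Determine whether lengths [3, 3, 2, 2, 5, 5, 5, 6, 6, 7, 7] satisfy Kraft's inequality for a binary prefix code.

Kraft inequality: Σ 2^(-l_i) ≤ 1 for prefix-free code
Calculating: 2^(-3) + 2^(-3) + 2^(-2) + 2^(-2) + 2^(-5) + 2^(-5) + 2^(-5) + 2^(-6) + 2^(-6) + 2^(-7) + 2^(-7)
= 0.125 + 0.125 + 0.25 + 0.25 + 0.03125 + 0.03125 + 0.03125 + 0.015625 + 0.015625 + 0.0078125 + 0.0078125
= 0.8906
Since 0.8906 ≤ 1, prefix-free code exists


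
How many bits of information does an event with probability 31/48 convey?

Information content I(x) = -log₂(p(x))
I = -log₂(31/48) = -log₂(0.6458)
I = 0.6308 bits


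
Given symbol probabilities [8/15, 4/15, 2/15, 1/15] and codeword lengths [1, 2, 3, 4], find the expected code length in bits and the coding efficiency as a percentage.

Average length L = Σ p_i × l_i = 1.7333 bits
Entropy H = 1.6402 bits
Efficiency η = H/L × 100% = 94.63%


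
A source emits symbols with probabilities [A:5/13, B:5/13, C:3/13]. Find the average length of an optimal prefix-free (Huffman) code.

Huffman tree construction:
Combine smallest probabilities repeatedly
Resulting codes:
  A: 11 (length 2)
  B: 0 (length 1)
  C: 10 (length 2)
Average length = Σ p(s) × length(s) = 1.6154 bits


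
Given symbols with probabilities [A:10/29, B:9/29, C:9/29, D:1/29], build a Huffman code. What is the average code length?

Huffman tree construction:
Combine smallest probabilities repeatedly
Resulting codes:
  A: 11 (length 2)
  B: 01 (length 2)
  C: 10 (length 2)
  D: 00 (length 2)
Average length = Σ p(s) × length(s) = 2.0000 bits


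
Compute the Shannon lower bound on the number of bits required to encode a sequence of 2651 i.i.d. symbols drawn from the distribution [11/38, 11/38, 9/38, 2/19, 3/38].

Entropy H = 2.1587 bits/symbol
Minimum bits = H × n = 2.1587 × 2651
= 5722.64 bits


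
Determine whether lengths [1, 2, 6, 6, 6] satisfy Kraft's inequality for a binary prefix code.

Kraft inequality: Σ 2^(-l_i) ≤ 1 for prefix-free code
Calculating: 2^(-1) + 2^(-2) + 2^(-6) + 2^(-6) + 2^(-6)
= 0.5 + 0.25 + 0.015625 + 0.015625 + 0.015625
= 0.7969
Since 0.7969 ≤ 1, prefix-free code exists


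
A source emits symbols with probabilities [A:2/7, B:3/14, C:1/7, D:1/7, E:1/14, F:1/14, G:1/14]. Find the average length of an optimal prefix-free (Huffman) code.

Huffman tree construction:
Combine smallest probabilities repeatedly
Resulting codes:
  A: 10 (length 2)
  B: 00 (length 2)
  C: 011 (length 3)
  D: 110 (length 3)
  E: 1110 (length 4)
  F: 1111 (length 4)
  G: 010 (length 3)
Average length = Σ p(s) × length(s) = 2.6429 bits


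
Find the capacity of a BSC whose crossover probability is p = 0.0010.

For BSC with error probability p:
C = 1 - H(p) where H(p) is binary entropy
H(0.0010) = -0.0010 × log₂(0.0010) - 0.9990 × log₂(0.9990)
H(p) = 0.0114
C = 1 - 0.0114 = 0.9886 bits/use


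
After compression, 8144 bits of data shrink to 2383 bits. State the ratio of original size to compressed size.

Compression ratio = Original / Compressed
= 8144 / 2383 = 3.42:1


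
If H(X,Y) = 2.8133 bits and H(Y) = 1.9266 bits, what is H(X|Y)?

Chain rule: H(X,Y) = H(X|Y) + H(Y)
H(X|Y) = H(X,Y) - H(Y) = 2.8133 - 1.9266 = 0.8867 bits


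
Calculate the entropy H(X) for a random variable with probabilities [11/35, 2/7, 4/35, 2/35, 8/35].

H(X) = -Σ p(x) log₂ p(x)
  -11/35 × log₂(11/35) = 0.5248
  -2/7 × log₂(2/7) = 0.5164
  -4/35 × log₂(4/35) = 0.3576
  -2/35 × log₂(2/35) = 0.2360
  -8/35 × log₂(8/35) = 0.4867
H(X) = 2.1215 bits


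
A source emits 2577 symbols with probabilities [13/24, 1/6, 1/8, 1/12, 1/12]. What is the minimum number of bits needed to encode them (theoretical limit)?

Entropy H = 1.8824 bits/symbol
Minimum bits = H × n = 1.8824 × 2577
= 4851.04 bits


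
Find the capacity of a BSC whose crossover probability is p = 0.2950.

For BSC with error probability p:
C = 1 - H(p) where H(p) is binary entropy
H(0.2950) = -0.2950 × log₂(0.2950) - 0.7050 × log₂(0.7050)
H(p) = 0.8751
C = 1 - 0.8751 = 0.1249 bits/use


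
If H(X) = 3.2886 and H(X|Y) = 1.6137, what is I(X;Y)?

I(X;Y) = H(X) - H(X|Y)
I(X;Y) = 3.2886 - 1.6137 = 1.6749 bits


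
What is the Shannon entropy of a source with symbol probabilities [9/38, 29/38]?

H(X) = -Σ p(x) log₂ p(x)
  -9/38 × log₂(9/38) = 0.4922
  -29/38 × log₂(29/38) = 0.2976
H(X) = 0.7897 bits


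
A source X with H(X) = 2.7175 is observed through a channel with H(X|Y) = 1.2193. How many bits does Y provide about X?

I(X;Y) = H(X) - H(X|Y)
I(X;Y) = 2.7175 - 1.2193 = 1.4982 bits


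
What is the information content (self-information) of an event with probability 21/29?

Information content I(x) = -log₂(p(x))
I = -log₂(21/29) = -log₂(0.7241)
I = 0.4657 bits


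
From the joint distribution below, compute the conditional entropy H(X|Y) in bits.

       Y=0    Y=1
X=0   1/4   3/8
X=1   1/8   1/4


H(X|Y) = Σ_y p(y) H(X|Y=y)
  p(Y=0) = 3/8, H(X|Y=0) = 0.9183
  p(Y=1) = 5/8, H(X|Y=1) = 0.9710
H(X|Y) = 0.3750×0.9183 + 0.6250×0.9710 = 0.9512 bits


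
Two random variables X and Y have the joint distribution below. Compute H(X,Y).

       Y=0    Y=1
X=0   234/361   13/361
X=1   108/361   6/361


H(X,Y) = -Σ p(x,y) log₂ p(x,y)
  p(0,0)=234/361: -0.6482 × log₂(0.6482) = 0.4054
  p(0,1)=13/361: -0.0360 × log₂(0.0360) = 0.1727
  p(1,0)=108/361: -0.2992 × log₂(0.2992) = 0.5208
  p(1,1)=6/361: -0.0166 × log₂(0.0166) = 0.0982
H(X,Y) = 1.1972 bits


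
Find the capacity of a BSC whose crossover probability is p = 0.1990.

For BSC with error probability p:
C = 1 - H(p) where H(p) is binary entropy
H(0.1990) = -0.1990 × log₂(0.1990) - 0.8010 × log₂(0.8010)
H(p) = 0.7199
C = 1 - 0.7199 = 0.2801 bits/use


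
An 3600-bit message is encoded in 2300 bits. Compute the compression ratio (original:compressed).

Compression ratio = Original / Compressed
= 3600 / 2300 = 1.57:1


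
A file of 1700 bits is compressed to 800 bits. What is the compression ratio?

Compression ratio = Original / Compressed
= 1700 / 800 = 2.12:1


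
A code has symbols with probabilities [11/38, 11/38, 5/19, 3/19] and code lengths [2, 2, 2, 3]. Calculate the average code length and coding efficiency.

Average length L = Σ p_i × l_i = 2.1579 bits
Entropy H = 1.9628 bits
Efficiency η = H/L × 100% = 90.96%


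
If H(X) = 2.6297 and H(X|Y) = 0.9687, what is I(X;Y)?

I(X;Y) = H(X) - H(X|Y)
I(X;Y) = 2.6297 - 0.9687 = 1.661 bits


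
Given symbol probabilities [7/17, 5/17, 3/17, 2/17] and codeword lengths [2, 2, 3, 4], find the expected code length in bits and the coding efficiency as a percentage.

Average length L = Σ p_i × l_i = 2.4118 bits
Entropy H = 1.8512 bits
Efficiency η = H/L × 100% = 76.76%


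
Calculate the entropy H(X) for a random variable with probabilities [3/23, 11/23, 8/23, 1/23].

H(X) = -Σ p(x) log₂ p(x)
  -3/23 × log₂(3/23) = 0.3833
  -11/23 × log₂(11/23) = 0.5089
  -8/23 × log₂(8/23) = 0.5299
  -1/23 × log₂(1/23) = 0.1967
H(X) = 1.6188 bits


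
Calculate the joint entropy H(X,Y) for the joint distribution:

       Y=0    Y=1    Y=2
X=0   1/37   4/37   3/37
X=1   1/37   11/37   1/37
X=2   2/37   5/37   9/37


H(X,Y) = -Σ p(x,y) log₂ p(x,y)
  p(0,0)=1/37: -0.0270 × log₂(0.0270) = 0.1408
  p(0,1)=4/37: -0.1081 × log₂(0.1081) = 0.3470
  p(0,2)=3/37: -0.0811 × log₂(0.0811) = 0.2939
  p(1,0)=1/37: -0.0270 × log₂(0.0270) = 0.1408
  p(1,1)=11/37: -0.2973 × log₂(0.2973) = 0.5203
  p(1,2)=1/37: -0.0270 × log₂(0.0270) = 0.1408
  p(2,0)=2/37: -0.0541 × log₂(0.0541) = 0.2275
  p(2,1)=5/37: -0.1351 × log₂(0.1351) = 0.3902
  p(2,2)=9/37: -0.2432 × log₂(0.2432) = 0.4961
H(X,Y) = 2.6974 bits


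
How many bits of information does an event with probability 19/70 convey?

Information content I(x) = -log₂(p(x))
I = -log₂(19/70) = -log₂(0.2714)
I = 1.8814 bits


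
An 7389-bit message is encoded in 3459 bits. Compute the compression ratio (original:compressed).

Compression ratio = Original / Compressed
= 7389 / 3459 = 2.14:1


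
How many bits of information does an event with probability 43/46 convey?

Information content I(x) = -log₂(p(x))
I = -log₂(43/46) = -log₂(0.9348)
I = 0.0973 bits


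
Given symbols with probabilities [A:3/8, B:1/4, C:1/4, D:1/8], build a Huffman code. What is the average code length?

Huffman tree construction:
Combine smallest probabilities repeatedly
Resulting codes:
  A: 11 (length 2)
  B: 01 (length 2)
  C: 10 (length 2)
  D: 00 (length 2)
Average length = Σ p(s) × length(s) = 2.0000 bits


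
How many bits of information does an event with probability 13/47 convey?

Information content I(x) = -log₂(p(x))
I = -log₂(13/47) = -log₂(0.2766)
I = 1.8541 bits


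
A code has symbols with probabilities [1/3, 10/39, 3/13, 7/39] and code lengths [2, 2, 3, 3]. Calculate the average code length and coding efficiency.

Average length L = Σ p_i × l_i = 2.4103 bits
Entropy H = 1.9647 bits
Efficiency η = H/L × 100% = 81.52%


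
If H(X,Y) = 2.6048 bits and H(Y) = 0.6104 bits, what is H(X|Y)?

Chain rule: H(X,Y) = H(X|Y) + H(Y)
H(X|Y) = H(X,Y) - H(Y) = 2.6048 - 0.6104 = 1.9944 bits


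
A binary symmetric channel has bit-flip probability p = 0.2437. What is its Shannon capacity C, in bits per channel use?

For BSC with error probability p:
C = 1 - H(p) where H(p) is binary entropy
H(0.2437) = -0.2437 × log₂(0.2437) - 0.7563 × log₂(0.7563)
H(p) = 0.8011
C = 1 - 0.8011 = 0.1989 bits/use


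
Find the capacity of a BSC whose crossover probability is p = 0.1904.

For BSC with error probability p:
C = 1 - H(p) where H(p) is binary entropy
H(0.1904) = -0.1904 × log₂(0.1904) - 0.8096 × log₂(0.8096)
H(p) = 0.7023
C = 1 - 0.7023 = 0.2977 bits/use


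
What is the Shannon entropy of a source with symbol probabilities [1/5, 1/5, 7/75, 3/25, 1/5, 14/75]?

H(X) = -Σ p(x) log₂ p(x)
  -1/5 × log₂(1/5) = 0.4644
  -1/5 × log₂(1/5) = 0.4644
  -7/75 × log₂(7/75) = 0.3193
  -3/25 × log₂(3/25) = 0.3671
  -1/5 × log₂(1/5) = 0.4644
  -14/75 × log₂(14/75) = 0.4520
H(X) = 2.5316 bits


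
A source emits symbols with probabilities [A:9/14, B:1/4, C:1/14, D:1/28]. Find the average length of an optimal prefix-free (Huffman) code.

Huffman tree construction:
Combine smallest probabilities repeatedly
Resulting codes:
  A: 1 (length 1)
  B: 01 (length 2)
  C: 001 (length 3)
  D: 000 (length 3)
Average length = Σ p(s) × length(s) = 1.4643 bits


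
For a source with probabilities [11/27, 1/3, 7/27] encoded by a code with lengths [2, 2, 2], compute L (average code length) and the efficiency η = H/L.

Average length L = Σ p_i × l_i = 2.0000 bits
Entropy H = 1.5610 bits
Efficiency η = H/L × 100% = 78.05%


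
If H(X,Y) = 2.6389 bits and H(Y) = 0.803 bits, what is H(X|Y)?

Chain rule: H(X,Y) = H(X|Y) + H(Y)
H(X|Y) = H(X,Y) - H(Y) = 2.6389 - 0.803 = 1.8359 bits


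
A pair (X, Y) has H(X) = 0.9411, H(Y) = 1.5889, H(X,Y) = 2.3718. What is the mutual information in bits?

I(X;Y) = H(X) + H(Y) - H(X,Y)
I(X;Y) = 0.9411 + 1.5889 - 2.3718 = 0.1582 bits


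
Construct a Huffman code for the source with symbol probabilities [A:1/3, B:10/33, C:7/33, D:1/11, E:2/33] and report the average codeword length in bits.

Huffman tree construction:
Combine smallest probabilities repeatedly
Resulting codes:
  A: 11 (length 2)
  B: 10 (length 2)
  C: 01 (length 2)
  D: 001 (length 3)
  E: 000 (length 3)
Average length = Σ p(s) × length(s) = 2.1515 bits


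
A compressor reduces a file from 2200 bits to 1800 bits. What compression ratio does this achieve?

Compression ratio = Original / Compressed
= 2200 / 1800 = 1.22:1


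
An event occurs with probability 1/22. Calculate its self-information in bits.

Information content I(x) = -log₂(p(x))
I = -log₂(1/22) = -log₂(0.0455)
I = 4.4594 bits


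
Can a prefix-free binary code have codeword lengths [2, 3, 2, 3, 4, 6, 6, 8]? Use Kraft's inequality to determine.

Kraft inequality: Σ 2^(-l_i) ≤ 1 for prefix-free code
Calculating: 2^(-2) + 2^(-3) + 2^(-2) + 2^(-3) + 2^(-4) + 2^(-6) + 2^(-6) + 2^(-8)
= 0.25 + 0.125 + 0.25 + 0.125 + 0.0625 + 0.015625 + 0.015625 + 0.00390625
= 0.8477
Since 0.8477 ≤ 1, prefix-free code exists


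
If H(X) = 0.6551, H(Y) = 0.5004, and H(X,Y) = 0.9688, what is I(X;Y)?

I(X;Y) = H(X) + H(Y) - H(X,Y)
I(X;Y) = 0.6551 + 0.5004 - 0.9688 = 0.1867 bits


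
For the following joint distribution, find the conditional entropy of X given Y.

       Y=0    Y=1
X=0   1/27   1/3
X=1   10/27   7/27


H(X|Y) = Σ_y p(y) H(X|Y=y)
  p(Y=0) = 11/27, H(X|Y=0) = 0.4395
  p(Y=1) = 16/27, H(X|Y=1) = 0.9887
H(X|Y) = 0.4074×0.4395 + 0.5926×0.9887 = 0.7650 bits


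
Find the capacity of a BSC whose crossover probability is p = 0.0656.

For BSC with error probability p:
C = 1 - H(p) where H(p) is binary entropy
H(0.0656) = -0.0656 × log₂(0.0656) - 0.9344 × log₂(0.9344)
H(p) = 0.3493
C = 1 - 0.3493 = 0.6507 bits/use


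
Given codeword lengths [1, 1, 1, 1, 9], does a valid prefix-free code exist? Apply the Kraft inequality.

Kraft inequality: Σ 2^(-l_i) ≤ 1 for prefix-free code
Calculating: 2^(-1) + 2^(-1) + 2^(-1) + 2^(-1) + 2^(-9)
= 0.5 + 0.5 + 0.5 + 0.5 + 0.001953125
= 2.0020
Since 2.0020 > 1, prefix-free code does not exist


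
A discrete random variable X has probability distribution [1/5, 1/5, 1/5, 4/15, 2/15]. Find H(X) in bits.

H(X) = -Σ p(x) log₂ p(x)
  -1/5 × log₂(1/5) = 0.4644
  -1/5 × log₂(1/5) = 0.4644
  -1/5 × log₂(1/5) = 0.4644
  -4/15 × log₂(4/15) = 0.5085
  -2/15 × log₂(2/15) = 0.3876
H(X) = 2.2892 bits


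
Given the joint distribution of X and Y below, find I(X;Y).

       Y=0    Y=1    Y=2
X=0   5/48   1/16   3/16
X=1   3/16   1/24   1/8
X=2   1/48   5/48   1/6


H(X) = 1.5792, H(Y) = 1.5045, H(X,Y) = 2.9487
I(X;Y) = H(X) + H(Y) - H(X,Y) = 0.1350 bits


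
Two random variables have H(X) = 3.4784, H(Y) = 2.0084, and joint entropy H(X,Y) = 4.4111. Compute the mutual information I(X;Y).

I(X;Y) = H(X) + H(Y) - H(X,Y)
I(X;Y) = 3.4784 + 2.0084 - 4.4111 = 1.0757 bits


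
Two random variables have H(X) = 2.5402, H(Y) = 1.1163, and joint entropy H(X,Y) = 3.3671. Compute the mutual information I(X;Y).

I(X;Y) = H(X) + H(Y) - H(X,Y)
I(X;Y) = 2.5402 + 1.1163 - 3.3671 = 0.2894 bits


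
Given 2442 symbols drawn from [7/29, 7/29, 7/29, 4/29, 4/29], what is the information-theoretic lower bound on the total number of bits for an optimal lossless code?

Entropy H = 2.2733 bits/symbol
Minimum bits = H × n = 2.2733 × 2442
= 5551.51 bits


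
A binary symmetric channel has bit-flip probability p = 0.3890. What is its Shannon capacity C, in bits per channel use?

For BSC with error probability p:
C = 1 - H(p) where H(p) is binary entropy
H(0.3890) = -0.3890 × log₂(0.3890) - 0.6110 × log₂(0.6110)
H(p) = 0.9642
C = 1 - 0.9642 = 0.0358 bits/use


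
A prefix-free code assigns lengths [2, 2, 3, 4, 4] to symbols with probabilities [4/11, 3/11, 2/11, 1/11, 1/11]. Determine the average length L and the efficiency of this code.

Average length L = Σ p_i × l_i = 2.5455 bits
Entropy H = 2.1181 bits
Efficiency η = H/L × 100% = 83.21%


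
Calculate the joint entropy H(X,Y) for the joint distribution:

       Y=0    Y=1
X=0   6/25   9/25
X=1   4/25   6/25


H(X,Y) = -Σ p(x,y) log₂ p(x,y)
  p(0,0)=6/25: -0.2400 × log₂(0.2400) = 0.4941
  p(0,1)=9/25: -0.3600 × log₂(0.3600) = 0.5306
  p(1,0)=4/25: -0.1600 × log₂(0.1600) = 0.4230
  p(1,1)=6/25: -0.2400 × log₂(0.2400) = 0.4941
H(X,Y) = 1.9419 bits


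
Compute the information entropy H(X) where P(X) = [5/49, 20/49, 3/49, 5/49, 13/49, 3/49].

H(X) = -Σ p(x) log₂ p(x)
  -5/49 × log₂(5/49) = 0.3360
  -20/49 × log₂(20/49) = 0.5277
  -3/49 × log₂(3/49) = 0.2467
  -5/49 × log₂(5/49) = 0.3360
  -13/49 × log₂(13/49) = 0.5079
  -3/49 × log₂(3/49) = 0.2467
H(X) = 2.2010 bits


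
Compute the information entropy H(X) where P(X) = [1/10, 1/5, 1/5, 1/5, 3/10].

H(X) = -Σ p(x) log₂ p(x)
  -1/10 × log₂(1/10) = 0.3322
  -1/5 × log₂(1/5) = 0.4644
  -1/5 × log₂(1/5) = 0.4644
  -1/5 × log₂(1/5) = 0.4644
  -3/10 × log₂(3/10) = 0.5211
H(X) = 2.2464 bits


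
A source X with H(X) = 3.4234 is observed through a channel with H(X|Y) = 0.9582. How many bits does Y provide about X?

I(X;Y) = H(X) - H(X|Y)
I(X;Y) = 3.4234 - 0.9582 = 2.4652 bits


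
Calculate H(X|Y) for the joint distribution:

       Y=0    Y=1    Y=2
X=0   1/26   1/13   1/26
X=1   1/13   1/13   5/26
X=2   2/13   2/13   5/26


H(X|Y) = Σ_y p(y) H(X|Y=y)
  p(Y=0) = 7/26, H(X|Y=0) = 1.3788
  p(Y=1) = 4/13, H(X|Y=1) = 1.5000
  p(Y=2) = 11/26, H(X|Y=2) = 1.3486
H(X|Y) = 0.2692×1.3788 + 0.3077×1.5000 + 0.4231×1.3486 = 1.4033 bits


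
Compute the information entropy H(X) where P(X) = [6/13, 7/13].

H(X) = -Σ p(x) log₂ p(x)
  -6/13 × log₂(6/13) = 0.5148
  -7/13 × log₂(7/13) = 0.4809
H(X) = 0.9957 bits


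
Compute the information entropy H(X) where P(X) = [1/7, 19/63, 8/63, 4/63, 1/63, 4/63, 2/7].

H(X) = -Σ p(x) log₂ p(x)
  -1/7 × log₂(1/7) = 0.4011
  -19/63 × log₂(19/63) = 0.5216
  -8/63 × log₂(8/63) = 0.3781
  -4/63 × log₂(4/63) = 0.2525
  -1/63 × log₂(1/63) = 0.0949
  -4/63 × log₂(4/63) = 0.2525
  -2/7 × log₂(2/7) = 0.5164
H(X) = 2.4170 bits


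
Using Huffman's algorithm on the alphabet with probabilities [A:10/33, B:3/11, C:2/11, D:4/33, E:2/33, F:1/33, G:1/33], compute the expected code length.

Huffman tree construction:
Combine smallest probabilities repeatedly
Resulting codes:
  A: 11 (length 2)
  B: 10 (length 2)
  C: 00 (length 2)
  D: 010 (length 3)
  E: 0110 (length 4)
  F: 01110 (length 5)
  G: 01111 (length 5)
Average length = Σ p(s) × length(s) = 2.4242 bits


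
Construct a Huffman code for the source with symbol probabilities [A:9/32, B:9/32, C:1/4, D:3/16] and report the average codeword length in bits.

Huffman tree construction:
Combine smallest probabilities repeatedly
Resulting codes:
  A: 10 (length 2)
  B: 11 (length 2)
  C: 01 (length 2)
  D: 00 (length 2)
Average length = Σ p(s) × length(s) = 2.0000 bits


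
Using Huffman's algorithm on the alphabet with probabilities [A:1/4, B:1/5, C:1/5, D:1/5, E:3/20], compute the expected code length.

Huffman tree construction:
Combine smallest probabilities repeatedly
Resulting codes:
  A: 10 (length 2)
  B: 111 (length 3)
  C: 00 (length 2)
  D: 01 (length 2)
  E: 110 (length 3)
Average length = Σ p(s) × length(s) = 2.3500 bits


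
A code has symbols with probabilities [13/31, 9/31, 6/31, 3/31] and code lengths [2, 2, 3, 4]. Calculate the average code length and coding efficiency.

Average length L = Σ p_i × l_i = 2.3871 bits
Entropy H = 1.8284 bits
Efficiency η = H/L × 100% = 76.60%


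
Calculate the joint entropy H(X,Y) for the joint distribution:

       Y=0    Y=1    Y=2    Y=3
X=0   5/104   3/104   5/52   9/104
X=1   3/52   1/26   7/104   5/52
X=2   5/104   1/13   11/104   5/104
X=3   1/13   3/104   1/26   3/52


H(X,Y) = -Σ p(x,y) log₂ p(x,y)
  p(0,0)=5/104: -0.0481 × log₂(0.0481) = 0.2105
  p(0,1)=3/104: -0.0288 × log₂(0.0288) = 0.1476
  p(0,2)=5/52: -0.0962 × log₂(0.0962) = 0.3249
  p(0,3)=9/104: -0.0865 × log₂(0.0865) = 0.3055
  p(1,0)=3/52: -0.0577 × log₂(0.0577) = 0.2374
  p(1,1)=1/26: -0.0385 × log₂(0.0385) = 0.1808
  p(1,2)=7/104: -0.0673 × log₂(0.0673) = 0.2620
  p(1,3)=5/52: -0.0962 × log₂(0.0962) = 0.3249
  p(2,0)=5/104: -0.0481 × log₂(0.0481) = 0.2105
  p(2,1)=1/13: -0.0769 × log₂(0.0769) = 0.2846
  p(2,2)=11/104: -0.1058 × log₂(0.1058) = 0.3428
  p(2,3)=5/104: -0.0481 × log₂(0.0481) = 0.2105
  p(3,0)=1/13: -0.0769 × log₂(0.0769) = 0.2846
  p(3,1)=3/104: -0.0288 × log₂(0.0288) = 0.1476
  p(3,2)=1/26: -0.0385 × log₂(0.0385) = 0.1808
  p(3,3)=3/52: -0.0577 × log₂(0.0577) = 0.2374
H(X,Y) = 3.8924 bits


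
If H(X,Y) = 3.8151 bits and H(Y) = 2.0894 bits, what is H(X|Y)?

Chain rule: H(X,Y) = H(X|Y) + H(Y)
H(X|Y) = H(X,Y) - H(Y) = 3.8151 - 2.0894 = 1.7257 bits


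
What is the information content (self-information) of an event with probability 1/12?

Information content I(x) = -log₂(p(x))
I = -log₂(1/12) = -log₂(0.0833)
I = 3.5850 bits


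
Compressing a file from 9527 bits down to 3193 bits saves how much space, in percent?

Space savings = (1 - Compressed/Original) × 100%
= (1 - 3193/9527) × 100%
= 66.48%


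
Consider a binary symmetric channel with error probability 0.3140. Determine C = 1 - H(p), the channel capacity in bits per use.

For BSC with error probability p:
C = 1 - H(p) where H(p) is binary entropy
H(0.3140) = -0.3140 × log₂(0.3140) - 0.6860 × log₂(0.6860)
H(p) = 0.8977
C = 1 - 0.8977 = 0.1023 bits/use


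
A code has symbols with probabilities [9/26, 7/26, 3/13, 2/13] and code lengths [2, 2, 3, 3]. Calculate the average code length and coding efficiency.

Average length L = Σ p_i × l_i = 2.3846 bits
Entropy H = 1.9431 bits
Efficiency η = H/L × 100% = 81.49%


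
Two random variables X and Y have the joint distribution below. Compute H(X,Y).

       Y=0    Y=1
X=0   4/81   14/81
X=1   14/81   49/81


H(X,Y) = -Σ p(x,y) log₂ p(x,y)
  p(0,0)=4/81: -0.0494 × log₂(0.0494) = 0.2143
  p(0,1)=14/81: -0.1728 × log₂(0.1728) = 0.4377
  p(1,0)=14/81: -0.1728 × log₂(0.1728) = 0.4377
  p(1,1)=49/81: -0.6049 × log₂(0.6049) = 0.4387
H(X,Y) = 1.5284 bits


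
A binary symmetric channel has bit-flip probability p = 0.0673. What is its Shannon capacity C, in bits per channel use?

For BSC with error probability p:
C = 1 - H(p) where H(p) is binary entropy
H(0.0673) = -0.0673 × log₂(0.0673) - 0.9327 × log₂(0.9327)
H(p) = 0.3558
C = 1 - 0.3558 = 0.6442 bits/use


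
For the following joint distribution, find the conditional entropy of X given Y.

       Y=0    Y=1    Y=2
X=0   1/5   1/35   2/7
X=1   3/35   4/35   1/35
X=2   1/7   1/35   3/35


H(X|Y) = Σ_y p(y) H(X|Y=y)
  p(Y=0) = 3/7, H(X|Y=0) = 1.5058
  p(Y=1) = 6/35, H(X|Y=1) = 1.2516
  p(Y=2) = 2/5, H(X|Y=2) = 1.0949
H(X|Y) = 0.4286×1.5058 + 0.1714×1.2516 + 0.4000×1.0949 = 1.2979 bits


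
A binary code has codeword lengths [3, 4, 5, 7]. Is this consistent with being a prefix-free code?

Kraft inequality: Σ 2^(-l_i) ≤ 1 for prefix-free code
Calculating: 2^(-3) + 2^(-4) + 2^(-5) + 2^(-7)
= 0.125 + 0.0625 + 0.03125 + 0.0078125
= 0.2266
Since 0.2266 ≤ 1, prefix-free code exists


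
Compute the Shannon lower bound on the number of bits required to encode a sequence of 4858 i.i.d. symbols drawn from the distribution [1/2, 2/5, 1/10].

Entropy H = 1.3610 bits/symbol
Minimum bits = H × n = 1.3610 × 4858
= 6611.56 bits


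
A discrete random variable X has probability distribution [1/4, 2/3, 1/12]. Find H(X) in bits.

H(X) = -Σ p(x) log₂ p(x)
  -1/4 × log₂(1/4) = 0.5000
  -2/3 × log₂(2/3) = 0.3900
  -1/12 × log₂(1/12) = 0.2987
H(X) = 1.1887 bits


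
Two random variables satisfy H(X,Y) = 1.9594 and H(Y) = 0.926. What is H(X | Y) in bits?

Chain rule: H(X,Y) = H(X|Y) + H(Y)
H(X|Y) = H(X,Y) - H(Y) = 1.9594 - 0.926 = 1.0334 bits


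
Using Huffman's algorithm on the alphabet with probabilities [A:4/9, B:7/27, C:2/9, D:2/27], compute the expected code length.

Huffman tree construction:
Combine smallest probabilities repeatedly
Resulting codes:
  A: 0 (length 1)
  B: 10 (length 2)
  C: 111 (length 3)
  D: 110 (length 3)
Average length = Σ p(s) × length(s) = 1.8519 bits


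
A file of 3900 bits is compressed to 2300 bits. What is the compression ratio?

Compression ratio = Original / Compressed
= 3900 / 2300 = 1.70:1


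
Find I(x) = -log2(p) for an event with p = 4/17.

Information content I(x) = -log₂(p(x))
I = -log₂(4/17) = -log₂(0.2353)
I = 2.0875 bits


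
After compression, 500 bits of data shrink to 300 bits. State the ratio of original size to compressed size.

Compression ratio = Original / Compressed
= 500 / 300 = 1.67:1


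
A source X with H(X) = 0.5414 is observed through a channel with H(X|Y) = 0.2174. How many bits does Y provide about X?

I(X;Y) = H(X) - H(X|Y)
I(X;Y) = 0.5414 - 0.2174 = 0.324 bits


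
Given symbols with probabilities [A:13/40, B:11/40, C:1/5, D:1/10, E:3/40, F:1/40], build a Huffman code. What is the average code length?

Huffman tree construction:
Combine smallest probabilities repeatedly
Resulting codes:
  A: 11 (length 2)
  B: 10 (length 2)
  C: 00 (length 2)
  D: 010 (length 3)
  E: 0111 (length 4)
  F: 0110 (length 4)
Average length = Σ p(s) × length(s) = 2.3000 bits


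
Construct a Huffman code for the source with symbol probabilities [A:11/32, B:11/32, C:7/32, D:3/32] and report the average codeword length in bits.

Huffman tree construction:
Combine smallest probabilities repeatedly
Resulting codes:
  A: 11 (length 2)
  B: 0 (length 1)
  C: 101 (length 3)
  D: 100 (length 3)
Average length = Σ p(s) × length(s) = 1.9688 bits


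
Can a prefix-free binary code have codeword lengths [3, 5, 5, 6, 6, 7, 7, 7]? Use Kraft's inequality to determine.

Kraft inequality: Σ 2^(-l_i) ≤ 1 for prefix-free code
Calculating: 2^(-3) + 2^(-5) + 2^(-5) + 2^(-6) + 2^(-6) + 2^(-7) + 2^(-7) + 2^(-7)
= 0.125 + 0.03125 + 0.03125 + 0.015625 + 0.015625 + 0.0078125 + 0.0078125 + 0.0078125
= 0.2422
Since 0.2422 ≤ 1, prefix-free code exists


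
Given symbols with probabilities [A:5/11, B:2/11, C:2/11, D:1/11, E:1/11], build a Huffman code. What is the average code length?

Huffman tree construction:
Combine smallest probabilities repeatedly
Resulting codes:
  A: 0 (length 1)
  B: 110 (length 3)
  C: 111 (length 3)
  D: 100 (length 3)
  E: 101 (length 3)
Average length = Σ p(s) × length(s) = 2.0909 bits


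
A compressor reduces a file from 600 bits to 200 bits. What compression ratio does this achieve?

Compression ratio = Original / Compressed
= 600 / 200 = 3.00:1


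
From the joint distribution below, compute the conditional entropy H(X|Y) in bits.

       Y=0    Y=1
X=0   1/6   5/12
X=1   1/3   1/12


H(X|Y) = Σ_y p(y) H(X|Y=y)
  p(Y=0) = 1/2, H(X|Y=0) = 0.9183
  p(Y=1) = 1/2, H(X|Y=1) = 0.6500
H(X|Y) = 0.5000×0.9183 + 0.5000×0.6500 = 0.7842 bits


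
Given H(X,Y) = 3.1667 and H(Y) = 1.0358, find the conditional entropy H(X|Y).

Chain rule: H(X,Y) = H(X|Y) + H(Y)
H(X|Y) = H(X,Y) - H(Y) = 3.1667 - 1.0358 = 2.1309 bits


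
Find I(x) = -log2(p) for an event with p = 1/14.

Information content I(x) = -log₂(p(x))
I = -log₂(1/14) = -log₂(0.0714)
I = 3.8074 bits


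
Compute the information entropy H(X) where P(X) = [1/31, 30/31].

H(X) = -Σ p(x) log₂ p(x)
  -1/31 × log₂(1/31) = 0.1598
  -30/31 × log₂(30/31) = 0.0458
H(X) = 0.2056 bits


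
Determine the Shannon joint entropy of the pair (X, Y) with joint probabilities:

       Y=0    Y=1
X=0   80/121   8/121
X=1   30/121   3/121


H(X,Y) = -Σ p(x,y) log₂ p(x,y)
  p(0,0)=80/121: -0.6612 × log₂(0.6612) = 0.3947
  p(0,1)=8/121: -0.0661 × log₂(0.0661) = 0.2591
  p(1,0)=30/121: -0.2479 × log₂(0.2479) = 0.4988
  p(1,1)=3/121: -0.0248 × log₂(0.0248) = 0.1322
H(X,Y) = 1.2848 bits


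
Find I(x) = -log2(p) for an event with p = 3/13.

Information content I(x) = -log₂(p(x))
I = -log₂(3/13) = -log₂(0.2308)
I = 2.1155 bits


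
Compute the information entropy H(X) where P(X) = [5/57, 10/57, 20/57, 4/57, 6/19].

H(X) = -Σ p(x) log₂ p(x)
  -5/57 × log₂(5/57) = 0.3080
  -10/57 × log₂(10/57) = 0.4405
  -20/57 × log₂(20/57) = 0.5302
  -4/57 × log₂(4/57) = 0.2690
  -6/19 × log₂(6/19) = 0.5251
H(X) = 2.0728 bits


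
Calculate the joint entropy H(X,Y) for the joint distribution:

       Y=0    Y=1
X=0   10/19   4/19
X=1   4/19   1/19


H(X,Y) = -Σ p(x,y) log₂ p(x,y)
  p(0,0)=10/19: -0.5263 × log₂(0.5263) = 0.4874
  p(0,1)=4/19: -0.2105 × log₂(0.2105) = 0.4732
  p(1,0)=4/19: -0.2105 × log₂(0.2105) = 0.4732
  p(1,1)=1/19: -0.0526 × log₂(0.0526) = 0.2236
H(X,Y) = 1.6574 bits


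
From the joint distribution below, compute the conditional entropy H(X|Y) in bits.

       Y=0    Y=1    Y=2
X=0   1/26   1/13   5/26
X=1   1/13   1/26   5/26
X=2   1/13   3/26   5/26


H(X|Y) = Σ_y p(y) H(X|Y=y)
  p(Y=0) = 5/26, H(X|Y=0) = 1.5219
  p(Y=1) = 3/13, H(X|Y=1) = 1.4591
  p(Y=2) = 15/26, H(X|Y=2) = 1.5850
H(X|Y) = 0.1923×1.5219 + 0.2308×1.4591 + 0.5769×1.5850 = 1.5438 bits


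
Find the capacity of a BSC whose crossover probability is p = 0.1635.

For BSC with error probability p:
C = 1 - H(p) where H(p) is binary entropy
H(0.1635) = -0.1635 × log₂(0.1635) - 0.8365 × log₂(0.8365)
H(p) = 0.6426
C = 1 - 0.6426 = 0.3574 bits/use


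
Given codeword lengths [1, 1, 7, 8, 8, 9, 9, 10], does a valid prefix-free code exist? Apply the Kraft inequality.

Kraft inequality: Σ 2^(-l_i) ≤ 1 for prefix-free code
Calculating: 2^(-1) + 2^(-1) + 2^(-7) + 2^(-8) + 2^(-8) + 2^(-9) + 2^(-9) + 2^(-10)
= 0.5 + 0.5 + 0.0078125 + 0.00390625 + 0.00390625 + 0.001953125 + 0.001953125 + 0.0009765625
= 1.0205
Since 1.0205 > 1, prefix-free code does not exist


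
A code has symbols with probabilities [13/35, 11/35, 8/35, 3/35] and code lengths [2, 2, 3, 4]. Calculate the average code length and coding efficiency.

Average length L = Σ p_i × l_i = 2.4000 bits
Entropy H = 1.8460 bits
Efficiency η = H/L × 100% = 76.92%


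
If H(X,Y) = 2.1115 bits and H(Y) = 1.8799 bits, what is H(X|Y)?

Chain rule: H(X,Y) = H(X|Y) + H(Y)
H(X|Y) = H(X,Y) - H(Y) = 2.1115 - 1.8799 = 0.2316 bits
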